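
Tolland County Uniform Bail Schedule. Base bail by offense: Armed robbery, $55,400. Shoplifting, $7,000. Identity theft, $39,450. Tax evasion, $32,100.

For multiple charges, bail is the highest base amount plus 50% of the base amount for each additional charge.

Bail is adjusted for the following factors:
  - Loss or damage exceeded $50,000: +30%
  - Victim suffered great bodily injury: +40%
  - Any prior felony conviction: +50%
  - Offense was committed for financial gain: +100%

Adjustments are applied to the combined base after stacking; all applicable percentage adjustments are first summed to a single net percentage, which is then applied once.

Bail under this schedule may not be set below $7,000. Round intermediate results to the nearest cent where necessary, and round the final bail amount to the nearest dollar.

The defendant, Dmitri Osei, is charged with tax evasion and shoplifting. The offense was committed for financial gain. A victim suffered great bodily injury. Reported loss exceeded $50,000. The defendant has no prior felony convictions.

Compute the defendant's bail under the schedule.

Base amounts from the schedule: tax evasion $32,100; shoplifting $7,000.
Stacking rule: highest base plus 50% of each additional charge. Highest is tax evasion at $32,100. Additional: $7,000 × 50% = $3,500. Combined base = $32,100 + $3,500 = $35,600.
Net percentage adjustment: +30% +40% +100% = +170%. $35,600 × 2.7 = $96,120.
$96,120 is at or above the $7,000 minimum.

$96,120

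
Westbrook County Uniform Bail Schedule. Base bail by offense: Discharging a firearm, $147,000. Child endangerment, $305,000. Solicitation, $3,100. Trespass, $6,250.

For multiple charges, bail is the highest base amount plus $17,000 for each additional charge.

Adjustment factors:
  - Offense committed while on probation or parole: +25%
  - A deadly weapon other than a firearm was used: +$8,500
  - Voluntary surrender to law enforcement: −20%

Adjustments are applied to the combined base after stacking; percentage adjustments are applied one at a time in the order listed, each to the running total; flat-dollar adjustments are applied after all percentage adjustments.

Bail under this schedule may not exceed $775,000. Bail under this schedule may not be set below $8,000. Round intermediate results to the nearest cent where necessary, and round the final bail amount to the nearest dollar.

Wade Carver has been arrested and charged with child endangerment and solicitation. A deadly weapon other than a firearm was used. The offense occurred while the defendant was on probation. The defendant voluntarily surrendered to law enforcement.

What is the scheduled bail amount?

$330,500

Base amounts from the schedule: child endangerment $305,000; solicitation $3,100.
Stacking rule: highest base plus $17,000 per additional charge. Highest is child endangerment at $305,000; 1 additional charge → +$17,000. Combined base = $322,000.
Offense committed while on probation or parole (+25%): $322,000 × 1.25 = $402,500.
Voluntary surrender to law enforcement (−20%): $402,500 × 0.8 = $322,000.
A deadly weapon other than a firearm was used (+$8,500 flat): $322,000 + $8,500 = $330,500.
$330,500 is within the $775,000 maximum.
$330,500 is at or above the $8,000 minimum.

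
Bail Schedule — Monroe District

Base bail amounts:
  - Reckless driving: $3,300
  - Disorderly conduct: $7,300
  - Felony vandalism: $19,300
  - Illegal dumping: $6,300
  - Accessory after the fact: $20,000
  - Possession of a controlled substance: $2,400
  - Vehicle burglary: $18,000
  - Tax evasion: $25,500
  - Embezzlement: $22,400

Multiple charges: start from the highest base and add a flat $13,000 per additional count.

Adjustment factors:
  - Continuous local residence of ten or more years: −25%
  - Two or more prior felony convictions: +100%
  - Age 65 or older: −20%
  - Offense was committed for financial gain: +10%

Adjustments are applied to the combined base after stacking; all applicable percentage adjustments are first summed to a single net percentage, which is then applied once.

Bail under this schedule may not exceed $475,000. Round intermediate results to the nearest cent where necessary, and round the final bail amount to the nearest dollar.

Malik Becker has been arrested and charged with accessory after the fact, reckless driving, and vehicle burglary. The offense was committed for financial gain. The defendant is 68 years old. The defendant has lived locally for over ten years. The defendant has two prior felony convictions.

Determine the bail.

Base amounts from the schedule: accessory after the fact $20,000; reckless driving $3,300; vehicle burglary $18,000.
Stacking rule: highest base plus $13,000 per additional charge. Highest is accessory after the fact at $20,000; 2 additional charges → +$26,000. Combined base = $46,000.
Net percentage adjustment: −25% +100% −20% +10% = +65%. $46,000 × 1.65 = $75,900.
$75,900 is within the $475,000 maximum.

$75,900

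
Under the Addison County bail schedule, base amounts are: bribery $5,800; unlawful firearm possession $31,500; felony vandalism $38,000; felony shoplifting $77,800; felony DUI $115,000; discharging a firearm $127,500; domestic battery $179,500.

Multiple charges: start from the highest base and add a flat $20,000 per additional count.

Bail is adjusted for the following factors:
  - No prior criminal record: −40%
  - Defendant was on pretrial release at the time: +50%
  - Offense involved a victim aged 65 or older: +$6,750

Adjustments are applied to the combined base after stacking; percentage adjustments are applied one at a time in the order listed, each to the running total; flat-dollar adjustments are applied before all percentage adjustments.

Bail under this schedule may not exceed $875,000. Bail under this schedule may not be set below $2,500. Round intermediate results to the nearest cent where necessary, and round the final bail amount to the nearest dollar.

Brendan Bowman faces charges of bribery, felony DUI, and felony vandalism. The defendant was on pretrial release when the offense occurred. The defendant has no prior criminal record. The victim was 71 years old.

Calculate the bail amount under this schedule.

$145,575

Base amounts from the schedule: bribery $5,800; felony DUI $115,000; felony vandalism $38,000.
Stacking rule: highest base plus $20,000 per additional charge. Highest is felony DUI at $115,000; 2 additional charges → +$40,000. Combined base = $155,000.
Offense involved a victim aged 65 or older (+$6,750 flat): $155,000 + $6,750 = $161,750.
No prior criminal record (−40%): $161,750 × 0.6 = $97,050.
Defendant was on pretrial release at the time (+50%): $97,050 × 1.5 = $145,575.
$145,575 is within the $875,000 maximum.
$145,575 is at or above the $2,500 minimum.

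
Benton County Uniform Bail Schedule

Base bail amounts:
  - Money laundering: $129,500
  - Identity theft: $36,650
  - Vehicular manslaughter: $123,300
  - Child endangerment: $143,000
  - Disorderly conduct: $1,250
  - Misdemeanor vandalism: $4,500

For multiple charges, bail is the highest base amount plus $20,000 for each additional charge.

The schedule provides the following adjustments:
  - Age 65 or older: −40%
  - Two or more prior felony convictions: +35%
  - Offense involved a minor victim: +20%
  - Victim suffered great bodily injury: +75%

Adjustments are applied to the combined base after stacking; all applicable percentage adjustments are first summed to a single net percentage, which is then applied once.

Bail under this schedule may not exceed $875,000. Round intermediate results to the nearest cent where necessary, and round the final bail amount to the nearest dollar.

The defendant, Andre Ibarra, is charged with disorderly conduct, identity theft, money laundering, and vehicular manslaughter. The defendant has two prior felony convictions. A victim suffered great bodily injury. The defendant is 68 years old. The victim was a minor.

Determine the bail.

$360,050

Base amounts from the schedule: disorderly conduct $1,250; identity theft $36,650; money laundering $129,500; vehicular manslaughter $123,300.
Stacking rule: highest base plus $20,000 per additional charge. Highest is money laundering at $129,500; 3 additional charges → +$60,000. Combined base = $189,500.
Net percentage adjustment: −40% +35% +20% +75% = +90%. $189,500 × 1.9 = $360,050.
$360,050 is within the $875,000 maximum.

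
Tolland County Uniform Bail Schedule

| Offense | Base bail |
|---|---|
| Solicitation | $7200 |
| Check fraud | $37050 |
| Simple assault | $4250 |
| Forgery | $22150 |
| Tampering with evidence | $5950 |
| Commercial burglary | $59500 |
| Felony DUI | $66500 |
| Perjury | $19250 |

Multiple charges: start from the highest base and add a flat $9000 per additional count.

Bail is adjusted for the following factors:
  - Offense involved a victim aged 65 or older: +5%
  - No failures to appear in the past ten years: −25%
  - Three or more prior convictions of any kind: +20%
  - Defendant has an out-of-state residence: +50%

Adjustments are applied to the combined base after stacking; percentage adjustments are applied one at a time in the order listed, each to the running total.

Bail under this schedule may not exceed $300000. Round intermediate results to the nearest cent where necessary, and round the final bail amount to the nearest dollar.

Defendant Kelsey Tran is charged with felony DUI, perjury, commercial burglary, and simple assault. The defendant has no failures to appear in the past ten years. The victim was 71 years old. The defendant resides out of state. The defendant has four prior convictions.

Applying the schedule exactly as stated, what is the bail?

$132536

Base amounts from the schedule: felony DUI $66500; perjury $19250; commercial burglary $59500; simple assault $4250.
Stacking rule: highest base plus $9000 per additional charge. Highest is felony DUI at $66500; 3 additional charges → +$27000. Combined base = $93500.
Offense involved a victim aged 65 or older (+5%): $93500 × 1.05 = $98175.
No failures to appear in the past ten years (−25%): $98175 × 0.75 = $73631.25.
Three or more prior convictions of any kind (+20%): $73631.25 × 1.2 = $88357.50.
Defendant has an out-of-state residence (+50%): $88357.50 × 1.5 = $132536.25.
$132536.25 is within the $300000 maximum.
Rounded to the nearest dollar: $132536.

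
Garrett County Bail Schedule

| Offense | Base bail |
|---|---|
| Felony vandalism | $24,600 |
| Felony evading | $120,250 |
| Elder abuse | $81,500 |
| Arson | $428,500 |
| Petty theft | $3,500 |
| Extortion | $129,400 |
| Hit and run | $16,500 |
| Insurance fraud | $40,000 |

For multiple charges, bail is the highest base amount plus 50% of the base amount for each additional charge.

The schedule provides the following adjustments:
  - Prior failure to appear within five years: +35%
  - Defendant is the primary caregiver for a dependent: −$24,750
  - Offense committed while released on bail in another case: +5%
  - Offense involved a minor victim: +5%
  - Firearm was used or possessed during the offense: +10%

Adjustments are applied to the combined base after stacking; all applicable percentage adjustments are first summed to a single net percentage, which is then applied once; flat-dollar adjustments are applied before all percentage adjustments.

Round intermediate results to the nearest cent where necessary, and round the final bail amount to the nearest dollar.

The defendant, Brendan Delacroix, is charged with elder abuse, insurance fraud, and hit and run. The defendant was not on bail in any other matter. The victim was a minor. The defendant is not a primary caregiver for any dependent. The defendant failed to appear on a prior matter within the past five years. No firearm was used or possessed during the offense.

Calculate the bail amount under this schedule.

Base amounts from the schedule: elder abuse $81,500; insurance fraud $40,000; hit and run $16,500.
Stacking rule: highest base plus 50% of each additional charge. Highest is elder abuse at $81,500. Additional: $40,000 × 50% = $20,000; $16,500 × 50% = $8,250. Combined base = $81,500 + $28,250 = $109,750.
Net percentage adjustment: +35% +5% = +40%. $109,750 × 1.4 = $153,650.

$153,650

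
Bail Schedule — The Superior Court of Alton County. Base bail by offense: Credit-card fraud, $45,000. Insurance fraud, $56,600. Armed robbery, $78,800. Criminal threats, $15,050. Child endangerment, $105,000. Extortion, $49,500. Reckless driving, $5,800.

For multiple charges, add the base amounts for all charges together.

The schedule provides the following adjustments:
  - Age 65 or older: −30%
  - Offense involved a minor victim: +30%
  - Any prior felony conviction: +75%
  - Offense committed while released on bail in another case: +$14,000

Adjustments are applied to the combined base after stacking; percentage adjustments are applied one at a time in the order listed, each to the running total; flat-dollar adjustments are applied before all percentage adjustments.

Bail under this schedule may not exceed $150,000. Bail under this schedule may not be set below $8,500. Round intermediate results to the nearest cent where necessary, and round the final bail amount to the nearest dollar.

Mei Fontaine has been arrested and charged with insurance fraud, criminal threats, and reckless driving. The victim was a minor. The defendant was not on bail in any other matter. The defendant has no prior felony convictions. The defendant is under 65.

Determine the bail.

Base amounts from the schedule: insurance fraud $56,600; criminal threats $15,050; reckless driving $5,800.
Stacking rule: sum of all bases. $56,600 + $15,050 + $5,800 = $77,450.
Offense involved a minor victim (+30%): $77,450 × 1.3 = $100,685.
$100,685 is within the $150,000 maximum.
$100,685 is at or above the $8,500 minimum.

$100,685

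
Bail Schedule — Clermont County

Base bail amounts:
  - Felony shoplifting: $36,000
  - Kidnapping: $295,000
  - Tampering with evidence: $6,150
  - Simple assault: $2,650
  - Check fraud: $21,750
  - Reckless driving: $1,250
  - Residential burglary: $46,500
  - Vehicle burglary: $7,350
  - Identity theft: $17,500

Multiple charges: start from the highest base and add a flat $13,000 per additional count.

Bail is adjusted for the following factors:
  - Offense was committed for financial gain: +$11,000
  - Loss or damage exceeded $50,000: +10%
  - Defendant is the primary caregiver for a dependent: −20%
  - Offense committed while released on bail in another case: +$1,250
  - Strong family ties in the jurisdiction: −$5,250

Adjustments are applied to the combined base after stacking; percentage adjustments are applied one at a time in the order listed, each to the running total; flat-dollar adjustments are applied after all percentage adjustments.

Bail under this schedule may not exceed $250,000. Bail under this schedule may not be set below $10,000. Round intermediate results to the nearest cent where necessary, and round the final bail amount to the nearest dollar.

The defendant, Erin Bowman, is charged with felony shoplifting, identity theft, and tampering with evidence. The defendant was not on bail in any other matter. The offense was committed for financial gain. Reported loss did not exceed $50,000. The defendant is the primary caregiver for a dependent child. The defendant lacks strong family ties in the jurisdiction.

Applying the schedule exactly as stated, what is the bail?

Base amounts from the schedule: felony shoplifting $36,000; identity theft $17,500; tampering with evidence $6,150.
Stacking rule: highest base plus $13,000 per additional charge. Highest is felony shoplifting at $36,000; 2 additional charges → +$26,000. Combined base = $62,000.
Defendant is the primary caregiver for a dependent (−20%): $62,000 × 0.8 = $49,600.
Offense was committed for financial gain (+$11,000 flat): $49,600 + $11,000 = $60,600.
$60,600 is within the $250,000 maximum.
$60,600 is at or above the $10,000 minimum.

$60,600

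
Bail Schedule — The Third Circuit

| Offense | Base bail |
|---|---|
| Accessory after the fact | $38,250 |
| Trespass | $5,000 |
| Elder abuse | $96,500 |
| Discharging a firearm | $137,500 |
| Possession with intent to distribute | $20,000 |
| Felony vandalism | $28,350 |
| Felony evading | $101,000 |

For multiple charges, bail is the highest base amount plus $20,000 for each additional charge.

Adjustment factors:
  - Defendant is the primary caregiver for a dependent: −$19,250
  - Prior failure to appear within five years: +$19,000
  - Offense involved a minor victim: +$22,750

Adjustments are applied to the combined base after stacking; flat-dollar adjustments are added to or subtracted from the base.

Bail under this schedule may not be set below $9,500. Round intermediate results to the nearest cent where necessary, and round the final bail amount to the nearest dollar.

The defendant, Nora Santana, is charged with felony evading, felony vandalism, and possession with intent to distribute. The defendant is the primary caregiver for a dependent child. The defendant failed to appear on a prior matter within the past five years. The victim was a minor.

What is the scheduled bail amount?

Base amounts from the schedule: felony evading $101,000; felony vandalism $28,350; possession with intent to distribute $20,000.
Stacking rule: highest base plus $20,000 per additional charge. Highest is felony evading at $101,000; 2 additional charges → +$40,000. Combined base = $141,000.
Defendant is the primary caregiver for a dependent (−$19,250 flat): $141,000 − $19,250 = $121,750.
Prior failure to appear within five years (+$19,000 flat): $121,750 + $19,000 = $140,750.
Offense involved a minor victim (+$22,750 flat): $140,750 + $22,750 = $163,500.
$163,500 is at or above the $9,500 minimum.

$163,500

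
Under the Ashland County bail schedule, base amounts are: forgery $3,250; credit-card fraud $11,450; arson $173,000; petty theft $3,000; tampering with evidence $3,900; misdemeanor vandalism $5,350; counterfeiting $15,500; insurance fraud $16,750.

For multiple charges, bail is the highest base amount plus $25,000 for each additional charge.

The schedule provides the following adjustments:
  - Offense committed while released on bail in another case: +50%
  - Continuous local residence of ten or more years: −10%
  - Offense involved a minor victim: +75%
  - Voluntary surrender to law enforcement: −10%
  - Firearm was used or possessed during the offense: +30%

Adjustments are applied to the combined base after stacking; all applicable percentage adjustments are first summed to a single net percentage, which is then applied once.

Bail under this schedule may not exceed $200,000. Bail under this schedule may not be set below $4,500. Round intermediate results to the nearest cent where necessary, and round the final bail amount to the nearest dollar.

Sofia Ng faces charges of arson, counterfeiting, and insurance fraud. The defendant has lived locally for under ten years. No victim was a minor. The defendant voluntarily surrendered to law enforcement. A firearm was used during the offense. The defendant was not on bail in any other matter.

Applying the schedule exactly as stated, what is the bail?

$200,000

Base amounts from the schedule: arson $173,000; counterfeiting $15,500; insurance fraud $16,750.
Stacking rule: highest base plus $25,000 per additional charge. Highest is arson at $173,000; 2 additional charges → +$50,000. Combined base = $223,000.
Net percentage adjustment: −10% +30% = +20%. $223,000 × 1.2 = $267,600.
Result $267,600 exceeds the maximum of $200,000; bail is capped at $200,000.
$200,000 is at or above the $4,500 minimum.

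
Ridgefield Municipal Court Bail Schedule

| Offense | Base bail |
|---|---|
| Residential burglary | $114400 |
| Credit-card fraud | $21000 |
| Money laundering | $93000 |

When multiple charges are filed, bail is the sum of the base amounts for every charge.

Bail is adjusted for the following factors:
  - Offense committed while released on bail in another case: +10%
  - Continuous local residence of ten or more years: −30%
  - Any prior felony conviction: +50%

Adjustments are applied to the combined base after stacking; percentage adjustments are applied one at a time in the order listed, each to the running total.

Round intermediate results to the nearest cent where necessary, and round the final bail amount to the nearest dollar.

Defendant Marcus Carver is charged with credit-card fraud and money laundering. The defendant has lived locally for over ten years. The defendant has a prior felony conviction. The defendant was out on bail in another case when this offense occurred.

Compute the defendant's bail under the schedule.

$131670

Base amounts from the schedule: credit-card fraud $21000; money laundering $93000.
Stacking rule: sum of all bases. $21000 + $93000 = $114000.
Offense committed while released on bail in another case (+10%): $114000 × 1.1 = $125400.
Continuous local residence of ten or more years (−30%): $125400 × 0.7 = $87780.
Any prior felony conviction (+50%): $87780 × 1.5 = $131670.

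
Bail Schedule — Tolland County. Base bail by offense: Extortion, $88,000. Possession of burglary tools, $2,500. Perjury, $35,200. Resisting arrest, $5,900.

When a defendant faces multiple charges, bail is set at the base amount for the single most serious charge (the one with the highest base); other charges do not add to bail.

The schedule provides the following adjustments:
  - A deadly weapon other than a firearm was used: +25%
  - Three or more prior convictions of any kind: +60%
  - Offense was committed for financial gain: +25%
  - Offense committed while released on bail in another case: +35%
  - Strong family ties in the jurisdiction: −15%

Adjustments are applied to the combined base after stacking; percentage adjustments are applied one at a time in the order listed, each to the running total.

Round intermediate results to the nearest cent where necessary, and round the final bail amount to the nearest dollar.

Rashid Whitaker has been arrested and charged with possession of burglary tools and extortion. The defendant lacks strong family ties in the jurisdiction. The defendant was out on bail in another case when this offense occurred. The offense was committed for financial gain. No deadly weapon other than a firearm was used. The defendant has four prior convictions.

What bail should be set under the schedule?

Base amounts from the schedule: possession of burglary tools $2,500; extortion $88,000.
Stacking rule: use the highest base only. Highest is extortion at $88,000. Combined base = $88,000.
Three or more prior convictions of any kind (+60%): $88,000 × 1.6 = $140,800.
Offense was committed for financial gain (+25%): $140,800 × 1.25 = $176,000.
Offense committed while released on bail in another case (+35%): $176,000 × 1.35 = $237,600.

$237,600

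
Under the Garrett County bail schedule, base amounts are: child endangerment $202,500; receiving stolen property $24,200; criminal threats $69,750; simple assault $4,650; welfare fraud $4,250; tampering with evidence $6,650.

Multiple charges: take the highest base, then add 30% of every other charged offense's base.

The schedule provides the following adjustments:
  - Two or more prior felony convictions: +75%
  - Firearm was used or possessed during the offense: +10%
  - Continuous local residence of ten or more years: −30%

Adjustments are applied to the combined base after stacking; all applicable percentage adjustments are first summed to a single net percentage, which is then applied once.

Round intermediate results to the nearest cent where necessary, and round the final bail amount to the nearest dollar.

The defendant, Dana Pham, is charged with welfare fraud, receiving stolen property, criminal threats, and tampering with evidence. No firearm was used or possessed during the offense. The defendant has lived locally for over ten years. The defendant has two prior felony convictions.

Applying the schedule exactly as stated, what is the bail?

Base amounts from the schedule: welfare fraud $4,250; receiving stolen property $24,200; criminal threats $69,750; tampering with evidence $6,650.
Stacking rule: highest base plus 30% of each additional charge. Highest is criminal threats at $69,750. Additional: $4,250 × 30% = $1,275; $24,200 × 30% = $7,260; $6,650 × 30% = $1,995. Combined base = $69,750 + $10,530 = $80,280.
Net percentage adjustment: +75% −30% = +45%. $80,280 × 1.45 = $116,406.

$116,406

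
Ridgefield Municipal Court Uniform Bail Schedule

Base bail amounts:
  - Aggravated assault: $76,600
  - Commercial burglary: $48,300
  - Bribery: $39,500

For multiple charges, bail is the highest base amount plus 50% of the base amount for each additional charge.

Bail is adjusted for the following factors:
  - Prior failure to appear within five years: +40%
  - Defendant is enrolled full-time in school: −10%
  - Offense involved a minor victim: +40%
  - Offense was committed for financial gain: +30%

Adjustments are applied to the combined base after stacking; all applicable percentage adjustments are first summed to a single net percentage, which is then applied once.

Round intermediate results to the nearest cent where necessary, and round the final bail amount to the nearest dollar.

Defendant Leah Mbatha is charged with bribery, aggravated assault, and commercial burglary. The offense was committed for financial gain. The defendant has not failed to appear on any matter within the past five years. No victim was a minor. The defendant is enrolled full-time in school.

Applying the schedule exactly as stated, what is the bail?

Base amounts from the schedule: bribery $39,500; aggravated assault $76,600; commercial burglary $48,300.
Stacking rule: highest base plus 50% of each additional charge. Highest is aggravated assault at $76,600. Additional: $39,500 × 50% = $19,750; $48,300 × 50% = $24,150. Combined base = $76,600 + $43,900 = $120,500.
Net percentage adjustment: −10% +30% = +20%. $120,500 × 1.2 = $144,600.

$144,600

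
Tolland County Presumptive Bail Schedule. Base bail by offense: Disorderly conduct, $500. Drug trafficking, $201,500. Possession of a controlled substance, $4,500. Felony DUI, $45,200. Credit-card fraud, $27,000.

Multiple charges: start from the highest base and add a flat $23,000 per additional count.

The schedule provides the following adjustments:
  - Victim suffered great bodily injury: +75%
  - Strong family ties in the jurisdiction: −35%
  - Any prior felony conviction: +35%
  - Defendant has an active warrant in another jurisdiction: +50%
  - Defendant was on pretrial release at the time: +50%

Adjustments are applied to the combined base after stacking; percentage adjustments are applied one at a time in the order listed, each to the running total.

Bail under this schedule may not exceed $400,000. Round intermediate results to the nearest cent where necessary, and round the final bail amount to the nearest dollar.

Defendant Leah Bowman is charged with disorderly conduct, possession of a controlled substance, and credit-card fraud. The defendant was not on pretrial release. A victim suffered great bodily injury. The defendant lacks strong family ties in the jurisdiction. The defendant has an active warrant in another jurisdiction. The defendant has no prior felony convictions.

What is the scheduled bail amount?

$191,625

Base amounts from the schedule: disorderly conduct $500; possession of a controlled substance $4,500; credit-card fraud $27,000.
Stacking rule: highest base plus $23,000 per additional charge. Highest is credit-card fraud at $27,000; 2 additional charges → +$46,000. Combined base = $73,000.
Victim suffered great bodily injury (+75%): $73,000 × 1.75 = $127,750.
Defendant has an active warrant in another jurisdiction (+50%): $127,750 × 1.5 = $191,625.
$191,625 is within the $400,000 maximum.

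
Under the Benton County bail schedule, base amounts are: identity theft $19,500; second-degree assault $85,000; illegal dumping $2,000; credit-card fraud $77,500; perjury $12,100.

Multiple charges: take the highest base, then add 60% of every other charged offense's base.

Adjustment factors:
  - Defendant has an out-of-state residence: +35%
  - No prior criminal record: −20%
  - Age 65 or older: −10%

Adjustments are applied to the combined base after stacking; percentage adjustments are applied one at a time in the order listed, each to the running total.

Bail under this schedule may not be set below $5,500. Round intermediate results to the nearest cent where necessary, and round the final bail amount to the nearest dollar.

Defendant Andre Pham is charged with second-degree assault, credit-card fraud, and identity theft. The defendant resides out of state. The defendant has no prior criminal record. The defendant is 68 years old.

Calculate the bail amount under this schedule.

Base amounts from the schedule: second-degree assault $85,000; credit-card fraud $77,500; identity theft $19,500.
Stacking rule: highest base plus 60% of each additional charge. Highest is second-degree assault at $85,000. Additional: $77,500 × 60% = $46,500; $19,500 × 60% = $11,700. Combined base = $85,000 + $58,200 = $143,200.
Defendant has an out-of-state residence (+35%): $143,200 × 1.35 = $193,320.
No prior criminal record (−20%): $193,320 × 0.8 = $154,656.
Age 65 or older (−10%): $154,656 × 0.9 = $139,190.40.
$139,190.40 is at or above the $5,500 minimum.
Rounded to the nearest dollar: $139,190.

$139,190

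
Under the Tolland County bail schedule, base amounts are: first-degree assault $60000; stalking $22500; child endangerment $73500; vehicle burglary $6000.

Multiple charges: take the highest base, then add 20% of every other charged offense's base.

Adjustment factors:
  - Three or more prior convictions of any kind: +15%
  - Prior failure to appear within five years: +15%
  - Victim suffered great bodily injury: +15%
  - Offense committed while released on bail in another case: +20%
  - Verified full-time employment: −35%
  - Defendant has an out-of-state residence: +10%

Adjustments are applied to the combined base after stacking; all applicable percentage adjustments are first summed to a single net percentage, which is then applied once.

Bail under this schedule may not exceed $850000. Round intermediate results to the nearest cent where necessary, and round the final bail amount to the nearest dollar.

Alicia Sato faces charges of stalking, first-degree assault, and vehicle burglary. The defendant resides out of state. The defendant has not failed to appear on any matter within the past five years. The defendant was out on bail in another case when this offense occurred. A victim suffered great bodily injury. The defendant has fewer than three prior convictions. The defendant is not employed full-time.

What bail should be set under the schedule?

$95265

Base amounts from the schedule: stalking $22500; first-degree assault $60000; vehicle burglary $6000.
Stacking rule: highest base plus 20% of each additional charge. Highest is first-degree assault at $60000. Additional: $22500 × 20% = $4500; $6000 × 20% = $1200. Combined base = $60000 + $5700 = $65700.
Net percentage adjustment: +15% +20% +10% = +45%. $65700 × 1.45 = $95265.
$95265 is within the $850000 maximum.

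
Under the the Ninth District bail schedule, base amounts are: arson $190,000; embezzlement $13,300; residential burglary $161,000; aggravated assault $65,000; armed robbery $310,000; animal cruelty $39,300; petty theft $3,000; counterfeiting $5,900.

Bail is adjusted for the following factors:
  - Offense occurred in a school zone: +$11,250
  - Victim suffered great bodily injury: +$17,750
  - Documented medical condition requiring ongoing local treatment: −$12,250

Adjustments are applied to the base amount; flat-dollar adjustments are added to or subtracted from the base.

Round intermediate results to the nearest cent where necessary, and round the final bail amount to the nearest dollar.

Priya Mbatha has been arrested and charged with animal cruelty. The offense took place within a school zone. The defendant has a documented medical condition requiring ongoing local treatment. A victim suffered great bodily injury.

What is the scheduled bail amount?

Base amounts from the schedule: animal cruelty $39,300.
Single charge. Combined base = $39,300.
Offense occurred in a school zone (+$11,250 flat): $39,300 + $11,250 = $50,550.
Victim suffered great bodily injury (+$17,750 flat): $50,550 + $17,750 = $68,300.
Documented medical condition requiring ongoing local treatment (−$12,250 flat): $68,300 − $12,250 = $56,050.

$56,050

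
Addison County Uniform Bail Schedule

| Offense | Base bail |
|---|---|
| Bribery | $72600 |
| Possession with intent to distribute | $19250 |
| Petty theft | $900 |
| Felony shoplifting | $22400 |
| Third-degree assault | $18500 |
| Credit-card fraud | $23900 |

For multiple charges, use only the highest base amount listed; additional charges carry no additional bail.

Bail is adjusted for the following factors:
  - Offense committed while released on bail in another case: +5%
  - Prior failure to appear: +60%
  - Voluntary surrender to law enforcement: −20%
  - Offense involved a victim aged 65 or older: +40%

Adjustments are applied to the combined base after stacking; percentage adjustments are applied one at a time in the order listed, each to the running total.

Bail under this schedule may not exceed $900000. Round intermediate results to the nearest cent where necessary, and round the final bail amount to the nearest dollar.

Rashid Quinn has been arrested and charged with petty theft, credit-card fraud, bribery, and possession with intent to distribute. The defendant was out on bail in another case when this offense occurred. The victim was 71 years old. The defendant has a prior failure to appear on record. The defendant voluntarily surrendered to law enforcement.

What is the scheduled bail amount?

Base amounts from the schedule: petty theft $900; credit-card fraud $23900; bribery $72600; possession with intent to distribute $19250.
Stacking rule: use the highest base only. Highest is bribery at $72600. Combined base = $72600.
Offense committed while released on bail in another case (+5%): $72600 × 1.05 = $76230.
Prior failure to appear (+60%): $76230 × 1.6 = $121968.
Voluntary surrender to law enforcement (−20%): $121968 × 0.8 = $97574.40.
Offense involved a victim aged 65 or older (+40%): $97574.40 × 1.4 = $136604.16.
$136604.16 is within the $900000 maximum.
Rounded to the nearest dollar: $136604.

$136604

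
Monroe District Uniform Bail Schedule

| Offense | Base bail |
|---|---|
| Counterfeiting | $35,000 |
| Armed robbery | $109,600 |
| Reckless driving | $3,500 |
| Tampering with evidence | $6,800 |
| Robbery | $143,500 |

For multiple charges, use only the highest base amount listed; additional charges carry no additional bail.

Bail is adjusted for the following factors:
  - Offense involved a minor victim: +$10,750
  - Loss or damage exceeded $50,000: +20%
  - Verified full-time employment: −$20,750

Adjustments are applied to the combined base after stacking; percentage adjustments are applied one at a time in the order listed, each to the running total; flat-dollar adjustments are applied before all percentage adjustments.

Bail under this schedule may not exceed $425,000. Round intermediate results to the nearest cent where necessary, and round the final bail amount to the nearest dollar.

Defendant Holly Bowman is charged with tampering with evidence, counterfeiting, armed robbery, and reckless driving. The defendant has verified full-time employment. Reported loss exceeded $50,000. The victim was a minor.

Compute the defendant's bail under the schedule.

$119,520

Base amounts from the schedule: tampering with evidence $6,800; counterfeiting $35,000; armed robbery $109,600; reckless driving $3,500.
Stacking rule: use the highest base only. Highest is armed robbery at $109,600. Combined base = $109,600.
Offense involved a minor victim (+$10,750 flat): $109,600 + $10,750 = $120,350.
Verified full-time employment (−$20,750 flat): $120,350 − $20,750 = $99,600.
Loss or damage exceeded $50,000 (+20%): $99,600 × 1.2 = $119,520.
$119,520 is within the $425,000 maximum.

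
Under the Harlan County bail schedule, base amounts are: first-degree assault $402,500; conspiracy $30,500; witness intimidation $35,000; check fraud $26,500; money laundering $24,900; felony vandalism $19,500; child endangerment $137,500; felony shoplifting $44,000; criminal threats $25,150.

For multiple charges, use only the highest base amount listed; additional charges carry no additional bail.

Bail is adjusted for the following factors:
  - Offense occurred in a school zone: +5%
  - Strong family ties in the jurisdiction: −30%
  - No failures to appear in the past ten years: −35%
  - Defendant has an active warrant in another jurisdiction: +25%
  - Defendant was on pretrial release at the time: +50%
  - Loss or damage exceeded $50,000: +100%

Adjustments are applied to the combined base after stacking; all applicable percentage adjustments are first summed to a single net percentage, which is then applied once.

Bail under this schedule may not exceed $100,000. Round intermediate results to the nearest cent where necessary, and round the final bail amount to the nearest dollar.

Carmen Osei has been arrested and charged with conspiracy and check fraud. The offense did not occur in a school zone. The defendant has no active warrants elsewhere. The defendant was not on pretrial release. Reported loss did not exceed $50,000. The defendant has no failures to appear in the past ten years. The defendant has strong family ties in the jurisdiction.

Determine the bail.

Base amounts from the schedule: conspiracy $30,500; check fraud $26,500.
Stacking rule: use the highest base only. Highest is conspiracy at $30,500. Combined base = $30,500.
Net percentage adjustment: −30% −35% = −65%. $30,500 × 0.35 = $10,675.
$10,675 is within the $100,000 maximum.

$10,675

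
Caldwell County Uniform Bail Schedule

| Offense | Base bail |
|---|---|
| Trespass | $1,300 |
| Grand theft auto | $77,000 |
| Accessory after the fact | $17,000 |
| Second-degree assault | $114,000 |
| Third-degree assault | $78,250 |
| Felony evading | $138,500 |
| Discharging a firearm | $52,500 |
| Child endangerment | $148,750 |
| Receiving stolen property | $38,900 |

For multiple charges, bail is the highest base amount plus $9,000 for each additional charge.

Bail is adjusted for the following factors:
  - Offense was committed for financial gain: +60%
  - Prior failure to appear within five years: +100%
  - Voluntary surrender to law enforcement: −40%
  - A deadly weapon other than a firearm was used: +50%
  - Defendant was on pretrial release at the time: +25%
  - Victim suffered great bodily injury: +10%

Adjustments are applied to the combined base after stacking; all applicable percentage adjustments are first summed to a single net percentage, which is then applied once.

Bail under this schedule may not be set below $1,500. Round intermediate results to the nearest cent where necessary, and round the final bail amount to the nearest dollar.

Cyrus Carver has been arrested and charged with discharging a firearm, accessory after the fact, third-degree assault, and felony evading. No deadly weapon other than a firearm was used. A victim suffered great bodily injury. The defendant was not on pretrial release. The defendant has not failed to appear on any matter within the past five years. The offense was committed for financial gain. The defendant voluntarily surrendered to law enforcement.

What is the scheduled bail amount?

$215,150

Base amounts from the schedule: discharging a firearm $52,500; accessory after the fact $17,000; third-degree assault $78,250; felony evading $138,500.
Stacking rule: highest base plus $9,000 per additional charge. Highest is felony evading at $138,500; 3 additional charges → +$27,000. Combined base = $165,500.
Net percentage adjustment: +60% −40% +10% = +30%. $165,500 × 1.3 = $215,150.
$215,150 is at or above the $1,500 minimum.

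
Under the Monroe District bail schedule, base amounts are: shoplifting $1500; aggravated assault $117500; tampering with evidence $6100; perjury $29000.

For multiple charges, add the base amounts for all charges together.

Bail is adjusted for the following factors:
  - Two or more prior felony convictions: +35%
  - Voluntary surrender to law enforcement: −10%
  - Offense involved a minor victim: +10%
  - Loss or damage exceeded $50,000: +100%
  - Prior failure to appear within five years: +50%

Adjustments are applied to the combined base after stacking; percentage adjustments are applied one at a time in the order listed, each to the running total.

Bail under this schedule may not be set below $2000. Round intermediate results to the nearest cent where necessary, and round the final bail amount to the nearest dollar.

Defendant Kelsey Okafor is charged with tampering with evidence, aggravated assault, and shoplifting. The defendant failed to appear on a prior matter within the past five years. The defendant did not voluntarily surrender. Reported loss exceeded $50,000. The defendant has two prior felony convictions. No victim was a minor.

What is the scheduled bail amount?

Base amounts from the schedule: tampering with evidence $6100; aggravated assault $117500; shoplifting $1500.
Stacking rule: sum of all bases. $6100 + $117500 + $1500 = $125100.
Two or more prior felony convictions (+35%): $125100 × 1.35 = $168885.
Loss or damage exceeded $50,000 (+100%): $168885 × 2 = $337770.
Prior failure to appear within five years (+50%): $337770 × 1.5 = $506655.
$506655 is at or above the $2000 minimum.

$506655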